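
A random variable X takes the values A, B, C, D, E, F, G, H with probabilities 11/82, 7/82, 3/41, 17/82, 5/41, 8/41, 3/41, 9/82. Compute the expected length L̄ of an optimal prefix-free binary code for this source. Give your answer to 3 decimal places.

Repeatedly combine the two least-probable nodes; the expected code length is the sum of the merged weights.
merge 3/41 + 3/41 → 6/41
merge 7/82 + 9/82 → 8/41
merge 5/41 + 11/82 → 21/82
merge 6/41 + 8/41 → 14/41
merge 8/41 + 17/82 → 33/82
merge 21/82 + 14/41 → 49/82
merge 33/82 + 49/82 → 1
L = 6/41 + 8/41 + 21/82 + 14/41 + 33/82 + 49/82 + 1 = 241/82 ≈ 2.939 bits/symbol.

2.939 bits/symbol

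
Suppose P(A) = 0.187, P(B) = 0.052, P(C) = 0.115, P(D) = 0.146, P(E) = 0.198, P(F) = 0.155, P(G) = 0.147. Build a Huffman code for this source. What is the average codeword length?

2.782 bits/symbol

Repeatedly combine the two least-probable nodes; the expected code length is the sum of the merged weights.
merge 13/250 + 23/200 → 167/1000
merge 73/500 + 147/1000 → 293/1000
merge 31/200 + 167/1000 → 161/500
merge 187/1000 + 99/500 → 77/200
merge 293/1000 + 161/500 → 123/200
merge 77/200 + 123/200 → 1
L = 167/1000 + 293/1000 + 161/500 + 77/200 + 123/200 + 1 = 1391/500 = 2.782 bits/symbol.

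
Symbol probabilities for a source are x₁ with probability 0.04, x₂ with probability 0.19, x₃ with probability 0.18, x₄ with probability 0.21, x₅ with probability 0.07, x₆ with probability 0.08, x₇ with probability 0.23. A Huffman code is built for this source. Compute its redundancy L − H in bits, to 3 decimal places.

0.063 bits

Entropy H = −Σ p log₂ p ≈ 2.6068 bits.
Huffman merges: 1/25+7/100→11/100; 2/25+11/100→19/100; 9/50+19/100→37/100; 19/100+21/100→2/5; 23/100+37/100→3/5; 2/5+3/5→1. L = 267/100 ≈ 2.6700.
L − H = 2.6700 − 2.6068 = 0.063 bits.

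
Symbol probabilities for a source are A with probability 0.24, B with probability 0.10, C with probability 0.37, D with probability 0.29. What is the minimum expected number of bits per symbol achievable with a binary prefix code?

Repeatedly combine the two least-probable nodes; the expected code length is the sum of the merged weights.
merge 1/10 + 6/25 → 17/50
merge 29/100 + 17/50 → 63/100
merge 37/100 + 63/100 → 1
L = 17/50 + 63/100 + 1 = 197/100 = 1.97 bits/symbol.

1.97 bits/symbol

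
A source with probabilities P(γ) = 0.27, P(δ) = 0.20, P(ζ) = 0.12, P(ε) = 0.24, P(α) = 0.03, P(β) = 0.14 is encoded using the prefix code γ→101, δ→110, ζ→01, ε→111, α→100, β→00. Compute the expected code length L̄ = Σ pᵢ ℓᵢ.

L̄ = Σ pᵢ·ℓᵢ = 0.27·3 + 0.20·3 + 0.12·2 + 0.24·3 + 0.03·3 + 0.14·2 = 2.74 bits/symbol.

2.74 bits/symbol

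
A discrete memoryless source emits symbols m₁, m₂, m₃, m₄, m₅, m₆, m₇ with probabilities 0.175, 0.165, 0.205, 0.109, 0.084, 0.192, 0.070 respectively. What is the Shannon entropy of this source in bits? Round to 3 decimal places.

H = −Σ pᵢ log₂ pᵢ.
−0.175·log₂(0.175) = 0.4401
−0.165·log₂(0.165) = 0.4289
−0.205·log₂(0.205) = 0.4687
−0.109·log₂(0.109) = 0.3485
−0.084·log₂(0.084) = 0.3002
−0.192·log₂(0.192) = 0.4571
−0.070·log₂(0.070) = 0.2686
Sum ≈ 2.7120 → 2.712 bits.

2.712 bits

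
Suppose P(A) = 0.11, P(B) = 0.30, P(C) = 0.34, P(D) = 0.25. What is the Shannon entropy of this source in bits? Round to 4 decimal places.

1.9006 bits

H = −Σ pᵢ log₂ pᵢ.
−0.11·log₂(0.11) = 0.3503
−0.30·log₂(0.30) = 0.5211
−0.34·log₂(0.34) = 0.5292
−0.25·log₂(0.25) = 0.5000
Sum ≈ 1.9006 → 1.9006 bits.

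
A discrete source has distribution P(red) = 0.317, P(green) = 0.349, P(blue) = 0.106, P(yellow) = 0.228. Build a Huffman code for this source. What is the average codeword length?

Repeatedly combine the two least-probable nodes; the expected code length is the sum of the merged weights.
merge 53/500 + 57/250 → 167/500
merge 317/1000 + 167/500 → 651/1000
merge 349/1000 + 651/1000 → 1
L = 167/500 + 651/1000 + 1 = 397/200 = 1.985 bits/symbol.

1.985 bits/symbol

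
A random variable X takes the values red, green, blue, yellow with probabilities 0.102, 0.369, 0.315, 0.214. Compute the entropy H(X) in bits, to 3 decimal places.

H = −Σ pᵢ log₂ pᵢ.
−0.102·log₂(0.102) = 0.3359
−0.369·log₂(0.369) = 0.5307
−0.315·log₂(0.315) = 0.5250
−0.214·log₂(0.214) = 0.4760
Sum ≈ 1.8676 → 1.868 bits.

1.868 bits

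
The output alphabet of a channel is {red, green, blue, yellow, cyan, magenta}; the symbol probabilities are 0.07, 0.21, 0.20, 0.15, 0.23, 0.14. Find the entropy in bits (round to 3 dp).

2.501 bits

H = −Σ pᵢ log₂ pᵢ.
−0.07·log₂(0.07) = 0.2686
−0.21·log₂(0.21) = 0.4728
−0.20·log₂(0.20) = 0.4644
−0.15·log₂(0.15) = 0.4105
−0.23·log₂(0.23) = 0.4877
−0.14·log₂(0.14) = 0.3971
Sum ≈ 2.5011 → 2.501 bits.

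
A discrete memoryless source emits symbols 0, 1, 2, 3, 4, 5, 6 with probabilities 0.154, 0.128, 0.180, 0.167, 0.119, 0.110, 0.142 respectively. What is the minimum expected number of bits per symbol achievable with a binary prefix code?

2.82 bits/symbol

Repeatedly combine the two least-probable nodes; the expected code length is the sum of the merged weights.
merge 11/100 + 119/1000 → 229/1000
merge 16/125 + 71/500 → 27/100
merge 77/500 + 167/1000 → 321/1000
merge 9/50 + 229/1000 → 409/1000
merge 27/100 + 321/1000 → 591/1000
merge 409/1000 + 591/1000 → 1
L = 229/1000 + 27/100 + 321/1000 + 409/1000 + 591/1000 + 1 = 141/50 = 2.82 bits/symbol.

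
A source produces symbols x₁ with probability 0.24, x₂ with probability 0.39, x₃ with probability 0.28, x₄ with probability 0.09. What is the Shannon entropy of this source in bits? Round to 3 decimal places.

H = −Σ pᵢ log₂ pᵢ.
−0.24·log₂(0.24) = 0.4941
−0.39·log₂(0.39) = 0.5298
−0.28·log₂(0.28) = 0.5142
−0.09·log₂(0.09) = 0.3127
Sum ≈ 1.8508 → 1.851 bits.

1.851 bits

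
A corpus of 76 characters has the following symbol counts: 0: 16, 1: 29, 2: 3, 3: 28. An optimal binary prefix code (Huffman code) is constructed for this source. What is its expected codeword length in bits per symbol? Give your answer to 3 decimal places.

Probabilities are the counts divided by 76.
Repeatedly combine the two least-probable nodes; the expected code length is the sum of the merged weights.
merge 3/76 + 4/19 → 1/4
merge 1/4 + 7/19 → 47/76
merge 29/76 + 47/76 → 1
L = 1/4 + 47/76 + 1 = 71/38 ≈ 1.868 bits/symbol.

1.868 bits/symbol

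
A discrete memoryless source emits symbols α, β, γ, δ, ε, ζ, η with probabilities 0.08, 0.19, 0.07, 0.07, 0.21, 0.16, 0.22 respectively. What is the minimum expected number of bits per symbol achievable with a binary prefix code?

2.71 bits/symbol

Repeatedly combine the two least-probable nodes; the expected code length is the sum of the merged weights.
merge 7/100 + 7/100 → 7/50
merge 2/25 + 7/50 → 11/50
merge 4/25 + 19/100 → 7/20
merge 21/100 + 11/50 → 43/100
merge 11/50 + 7/20 → 57/100
merge 43/100 + 57/100 → 1
L = 7/50 + 11/50 + 7/20 + 43/100 + 57/100 + 1 = 271/100 = 2.71 bits/symbol.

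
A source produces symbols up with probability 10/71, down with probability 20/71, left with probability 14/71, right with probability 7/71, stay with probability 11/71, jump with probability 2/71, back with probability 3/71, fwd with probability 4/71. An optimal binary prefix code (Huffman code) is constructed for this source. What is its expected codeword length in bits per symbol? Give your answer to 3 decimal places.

2.718 bits/symbol

Repeatedly combine the two least-probable nodes; the expected code length is the sum of the merged weights.
merge 2/71 + 3/71 → 5/71
merge 4/71 + 5/71 → 9/71
merge 7/71 + 9/71 → 16/71
merge 10/71 + 11/71 → 21/71
merge 14/71 + 16/71 → 30/71
merge 20/71 + 21/71 → 41/71
merge 30/71 + 41/71 → 1
L = 5/71 + 9/71 + 16/71 + 21/71 + 30/71 + 41/71 + 1 = 193/71 ≈ 2.718 bits/symbol.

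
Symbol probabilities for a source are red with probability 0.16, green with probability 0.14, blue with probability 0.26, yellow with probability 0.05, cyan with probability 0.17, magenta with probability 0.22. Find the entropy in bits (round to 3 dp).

H = −Σ pᵢ log₂ pᵢ.
−0.16·log₂(0.16) = 0.4230
−0.14·log₂(0.14) = 0.3971
−0.26·log₂(0.26) = 0.5053
−0.05·log₂(0.05) = 0.2161
−0.17·log₂(0.17) = 0.4346
−0.22·log₂(0.22) = 0.4806
Sum ≈ 2.4567 → 2.457 bits.

2.457 bits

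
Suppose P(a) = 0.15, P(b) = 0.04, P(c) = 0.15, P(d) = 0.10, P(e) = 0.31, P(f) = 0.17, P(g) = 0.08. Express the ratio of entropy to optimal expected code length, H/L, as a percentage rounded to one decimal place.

98.1%

Entropy H = −Σ p log₂ p ≈ 2.5889 bits.
Huffman merges: 1/25+2/25→3/25; 1/10+3/25→11/50; 3/20+3/20→3/10; 17/100+11/50→39/100; 3/10+31/100→61/100; 39/100+61/100→1. L = 66/25 ≈ 2.6400.
Efficiency = H/L = 2.5889/2.6400 = 98.1%.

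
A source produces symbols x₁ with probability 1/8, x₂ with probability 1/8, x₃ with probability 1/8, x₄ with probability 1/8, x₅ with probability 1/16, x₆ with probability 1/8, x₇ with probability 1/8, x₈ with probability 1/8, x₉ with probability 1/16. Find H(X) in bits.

3.125 bits

Each probability is a power of 1/2, so log₂(1/p) is an integer.
H = Σ p·log₂(1/p) = 1/8·3 + 1/8·3 + 1/8·3 + 1/8·3 + 1/16·4 + 1/8·3 + 1/8·3 + 1/8·3 + 1/16·4 = 3.125 bits.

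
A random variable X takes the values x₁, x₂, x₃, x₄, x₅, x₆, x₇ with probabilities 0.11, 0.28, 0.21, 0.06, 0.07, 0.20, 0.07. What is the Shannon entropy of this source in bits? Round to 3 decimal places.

2.582 bits

H = −Σ pᵢ log₂ pᵢ.
−0.11·log₂(0.11) = 0.3503
−0.28·log₂(0.28) = 0.5142
−0.21·log₂(0.21) = 0.4728
−0.06·log₂(0.06) = 0.2435
−0.07·log₂(0.07) = 0.2686
−0.20·log₂(0.20) = 0.4644
−0.07·log₂(0.07) = 0.2686
Sum ≈ 2.5824 → 2.582 bits.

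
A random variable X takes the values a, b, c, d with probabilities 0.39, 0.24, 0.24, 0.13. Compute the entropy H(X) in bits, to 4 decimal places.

H = −Σ pᵢ log₂ pᵢ.
−0.39·log₂(0.39) = 0.5298
−0.24·log₂(0.24) = 0.4941
−0.24·log₂(0.24) = 0.4941
−0.13·log₂(0.13) = 0.3826
Sum ≈ 1.9007 → 1.9007 bits.

1.9007 bits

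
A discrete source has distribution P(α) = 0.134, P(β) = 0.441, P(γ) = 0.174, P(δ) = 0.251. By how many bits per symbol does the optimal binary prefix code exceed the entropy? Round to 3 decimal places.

Entropy H = −Σ p log₂ p ≈ 1.8490 bits.
Huffman merges: 67/500+87/500→77/250; 251/1000+77/250→559/1000; 441/1000+559/1000→1. L = 1867/1000 ≈ 1.8670.
L − H = 1.8670 − 1.8490 = 0.018 bits.

0.018 bits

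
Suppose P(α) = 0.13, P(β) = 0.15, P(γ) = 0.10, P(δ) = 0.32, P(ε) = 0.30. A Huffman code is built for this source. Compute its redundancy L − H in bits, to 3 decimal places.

Entropy H = −Σ p log₂ p ≈ 2.1725 bits.
Huffman merges: 1/10+13/100→23/100; 3/20+23/100→19/50; 3/10+8/25→31/50; 19/50+31/50→1. L = 223/100 ≈ 2.2300.
L − H = 2.2300 − 2.1725 = 0.057 bits.

0.057 bits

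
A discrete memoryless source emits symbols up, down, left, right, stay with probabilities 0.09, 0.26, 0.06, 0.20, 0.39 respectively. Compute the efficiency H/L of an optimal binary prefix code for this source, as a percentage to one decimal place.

97.4%

Entropy H = −Σ p log₂ p ≈ 2.0557 bits.
Huffman merges: 3/50+9/100→3/20; 3/20+1/5→7/20; 13/50+7/20→61/100; 39/100+61/100→1. L = 211/100 ≈ 2.1100.
Efficiency = H/L = 2.0557/2.1100 = 97.4%.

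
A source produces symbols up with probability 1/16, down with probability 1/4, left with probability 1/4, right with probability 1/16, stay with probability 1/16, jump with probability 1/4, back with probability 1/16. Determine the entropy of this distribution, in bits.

2.5 bits

Each probability is a power of 1/2, so log₂(1/p) is an integer.
H = Σ p·log₂(1/p) = 1/16·4 + 1/4·2 + 1/4·2 + 1/16·4 + 1/16·4 + 1/4·2 + 1/16·4 = 2.5 bits.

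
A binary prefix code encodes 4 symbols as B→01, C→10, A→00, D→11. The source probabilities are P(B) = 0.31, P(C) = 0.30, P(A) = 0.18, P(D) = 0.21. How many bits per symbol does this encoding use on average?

2 bits/symbol

L̄ = Σ pᵢ·ℓᵢ = 0.31·2 + 0.30·2 + 0.18·2 + 0.21·2 = 2 bits/symbol.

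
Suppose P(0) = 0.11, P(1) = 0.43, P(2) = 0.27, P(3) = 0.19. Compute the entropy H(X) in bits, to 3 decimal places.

1.839 bits

H = −Σ pᵢ log₂ pᵢ.
−0.11·log₂(0.11) = 0.3503
−0.43·log₂(0.43) = 0.5236
−0.27·log₂(0.27) = 0.5100
−0.19·log₂(0.19) = 0.4552
Sum ≈ 1.8391 → 1.839 bits.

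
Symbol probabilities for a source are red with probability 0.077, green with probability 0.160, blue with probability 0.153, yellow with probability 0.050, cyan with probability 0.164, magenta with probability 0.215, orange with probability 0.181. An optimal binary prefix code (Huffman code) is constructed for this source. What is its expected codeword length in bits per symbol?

2.731 bits/symbol

Repeatedly combine the two least-probable nodes; the expected code length is the sum of the merged weights.
merge 1/20 + 77/1000 → 127/1000
merge 127/1000 + 153/1000 → 7/25
merge 4/25 + 41/250 → 81/250
merge 181/1000 + 43/200 → 99/250
merge 7/25 + 81/250 → 151/250
merge 99/250 + 151/250 → 1
L = 127/1000 + 7/25 + 81/250 + 99/250 + 151/250 + 1 = 2731/1000 = 2.731 bits/symbol.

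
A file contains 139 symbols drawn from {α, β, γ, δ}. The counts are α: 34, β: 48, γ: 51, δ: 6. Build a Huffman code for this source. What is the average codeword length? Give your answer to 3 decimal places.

Probabilities are the counts divided by 139.
Repeatedly combine the two least-probable nodes; the expected code length is the sum of the merged weights.
merge 6/139 + 34/139 → 40/139
merge 40/139 + 48/139 → 88/139
merge 51/139 + 88/139 → 1
L = 40/139 + 88/139 + 1 = 267/139 ≈ 1.921 bits/symbol.

1.921 bits/symbol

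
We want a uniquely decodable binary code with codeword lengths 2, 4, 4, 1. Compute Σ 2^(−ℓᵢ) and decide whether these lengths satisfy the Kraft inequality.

0.875; yes

With common denominator 2^4 = 16: Σ 2^(−ℓᵢ) = 4/16 + 1/16 + 1/16 + 8/16 = 14/16 = 0.875.
Kraft's inequality requires Σ ≤ 1; here Σ = 0.875 ≤ 1, so such a prefix code exists.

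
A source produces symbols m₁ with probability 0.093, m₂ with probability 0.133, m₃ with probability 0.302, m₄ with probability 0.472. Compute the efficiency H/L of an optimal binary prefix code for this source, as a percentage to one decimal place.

99.1%

Entropy H = −Σ p log₂ p ≈ 1.7387 bits.
Huffman merges: 93/1000+133/1000→113/500; 113/500+151/500→66/125; 59/125+66/125→1. L = 877/500 ≈ 1.7540.
Efficiency = H/L = 1.7387/1.7540 = 99.1%.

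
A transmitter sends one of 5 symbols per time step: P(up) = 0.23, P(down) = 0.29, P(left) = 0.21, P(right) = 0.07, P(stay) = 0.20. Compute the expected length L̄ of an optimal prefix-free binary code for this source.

2.27 bits/symbol

Repeatedly combine the two least-probable nodes; the expected code length is the sum of the merged weights.
merge 7/100 + 1/5 → 27/100
merge 21/100 + 23/100 → 11/25
merge 27/100 + 29/100 → 14/25
merge 11/25 + 14/25 → 1
L = 27/100 + 11/25 + 14/25 + 1 = 227/100 = 2.27 bits/symbol.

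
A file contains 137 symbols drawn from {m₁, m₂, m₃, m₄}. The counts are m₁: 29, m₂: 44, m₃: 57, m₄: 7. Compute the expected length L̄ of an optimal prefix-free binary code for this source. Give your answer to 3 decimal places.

1.847 bits/symbol

Probabilities are the counts divided by 137.
Repeatedly combine the two least-probable nodes; the expected code length is the sum of the merged weights.
merge 7/137 + 29/137 → 36/137
merge 36/137 + 44/137 → 80/137
merge 57/137 + 80/137 → 1
L = 36/137 + 80/137 + 1 = 253/137 ≈ 1.847 bits/symbol.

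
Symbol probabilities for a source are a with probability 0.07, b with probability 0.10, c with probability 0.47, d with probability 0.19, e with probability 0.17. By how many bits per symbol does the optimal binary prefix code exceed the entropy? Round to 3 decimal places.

Entropy H = −Σ p log₂ p ≈ 2.0025 bits.
Huffman merges: 7/100+1/10→17/100; 17/100+17/100→17/50; 19/100+17/50→53/100; 47/100+53/100→1. L = 51/25 ≈ 2.0400.
L − H = 2.0400 − 2.0025 = 0.037 bits.

0.037 bits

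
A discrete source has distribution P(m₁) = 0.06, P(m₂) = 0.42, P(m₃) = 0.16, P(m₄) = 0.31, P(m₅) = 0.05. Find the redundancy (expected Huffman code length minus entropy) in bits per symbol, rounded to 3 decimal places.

Entropy H = −Σ p log₂ p ≈ 1.9321 bits.
Huffman merges: 1/20+3/50→11/100; 11/100+4/25→27/100; 27/100+31/100→29/50; 21/50+29/50→1. L = 49/25 ≈ 1.9600.
L − H = 1.9600 − 1.9321 = 0.028 bits.

0.028 bits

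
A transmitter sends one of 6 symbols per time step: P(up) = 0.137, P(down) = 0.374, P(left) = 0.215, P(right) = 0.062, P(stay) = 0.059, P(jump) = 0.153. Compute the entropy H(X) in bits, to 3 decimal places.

2.304 bits

H = −Σ pᵢ log₂ pᵢ.
−0.137·log₂(0.137) = 0.3929
−0.374·log₂(0.374) = 0.5307
−0.215·log₂(0.215) = 0.4768
−0.062·log₂(0.062) = 0.2487
−0.059·log₂(0.059) = 0.2409
−0.153·log₂(0.153) = 0.4144
Sum ≈ 2.3043 → 2.304 bits.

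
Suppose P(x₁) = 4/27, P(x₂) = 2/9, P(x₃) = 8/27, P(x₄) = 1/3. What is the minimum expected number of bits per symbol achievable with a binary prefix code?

2 bits/symbol

Repeatedly combine the two least-probable nodes; the expected code length is the sum of the merged weights.
merge 4/27 + 2/9 → 10/27
merge 8/27 + 1/3 → 17/27
merge 10/27 + 17/27 → 1
L = 10/27 + 17/27 + 1 = 2 bits/symbol.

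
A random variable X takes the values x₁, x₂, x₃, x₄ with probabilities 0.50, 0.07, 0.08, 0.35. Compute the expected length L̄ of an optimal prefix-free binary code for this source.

Repeatedly combine the two least-probable nodes; the expected code length is the sum of the merged weights.
merge 7/100 + 2/25 → 3/20
merge 3/20 + 7/20 → 1/2
merge 1/2 + 1/2 → 1
L = 3/20 + 1/2 + 1 = 33/20 = 1.65 bits/symbol.

1.65 bits/symbol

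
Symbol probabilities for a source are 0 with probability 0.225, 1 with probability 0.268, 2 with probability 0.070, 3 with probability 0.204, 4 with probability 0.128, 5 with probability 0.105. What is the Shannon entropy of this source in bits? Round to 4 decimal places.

H = −Σ pᵢ log₂ pᵢ.
−0.225·log₂(0.225) = 0.4842
−0.268·log₂(0.268) = 0.5091
−0.070·log₂(0.070) = 0.2686
−0.204·log₂(0.204) = 0.4678
−0.128·log₂(0.128) = 0.3796
−0.105·log₂(0.105) = 0.3414
Sum ≈ 2.4508 → 2.4508 bits.

2.4508 bits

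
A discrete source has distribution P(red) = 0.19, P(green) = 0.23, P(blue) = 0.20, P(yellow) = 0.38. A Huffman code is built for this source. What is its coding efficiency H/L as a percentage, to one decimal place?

96.9%

Entropy H = −Σ p log₂ p ≈ 1.9377 bits.
Huffman merges: 19/100+1/5→39/100; 23/100+19/50→61/100; 39/100+61/100→1. L = 2 ≈ 2.0000.
Efficiency = H/L = 1.9377/2.0000 = 96.9%.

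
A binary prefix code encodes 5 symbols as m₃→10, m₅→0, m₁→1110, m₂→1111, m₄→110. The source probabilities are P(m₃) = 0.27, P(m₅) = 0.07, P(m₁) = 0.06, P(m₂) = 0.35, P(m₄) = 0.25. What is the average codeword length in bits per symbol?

3 bits/symbol

L̄ = Σ pᵢ·ℓᵢ = 0.27·2 + 0.07·1 + 0.06·4 + 0.35·4 + 0.25·3 = 3 bits/symbol.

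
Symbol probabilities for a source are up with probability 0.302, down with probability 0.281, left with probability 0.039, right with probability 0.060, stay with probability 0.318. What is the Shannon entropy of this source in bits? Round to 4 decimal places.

1.9880 bits

H = −Σ pᵢ log₂ pᵢ.
−0.302·log₂(0.302) = 0.5217
−0.281·log₂(0.281) = 0.5146
−0.039·log₂(0.039) = 0.1825
−0.060·log₂(0.060) = 0.2435
−0.318·log₂(0.318) = 0.5256
Sum ≈ 1.9880 → 1.9880 bits.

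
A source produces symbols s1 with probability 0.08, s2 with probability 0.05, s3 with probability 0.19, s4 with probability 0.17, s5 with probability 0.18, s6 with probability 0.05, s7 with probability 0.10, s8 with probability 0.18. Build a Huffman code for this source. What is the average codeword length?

2.91 bits/symbol

Repeatedly combine the two least-probable nodes; the expected code length is the sum of the merged weights.
merge 1/20 + 1/20 → 1/10
merge 2/25 + 1/10 → 9/50
merge 1/10 + 17/100 → 27/100
merge 9/50 + 9/50 → 9/25
merge 9/50 + 19/100 → 37/100
merge 27/100 + 9/25 → 63/100
merge 37/100 + 63/100 → 1
L = 1/10 + 9/50 + 27/100 + 9/25 + 37/100 + 63/100 + 1 = 291/100 = 2.91 bits/symbol.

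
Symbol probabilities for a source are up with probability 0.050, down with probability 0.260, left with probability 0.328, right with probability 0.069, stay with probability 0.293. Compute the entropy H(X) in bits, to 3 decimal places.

H = −Σ pᵢ log₂ pᵢ.
−0.050·log₂(0.050) = 0.2161
−0.260·log₂(0.260) = 0.5053
−0.328·log₂(0.328) = 0.5275
−0.069·log₂(0.069) = 0.2662
−0.293·log₂(0.293) = 0.5189
Sum ≈ 2.0339 → 2.034 bits.

2.034 bits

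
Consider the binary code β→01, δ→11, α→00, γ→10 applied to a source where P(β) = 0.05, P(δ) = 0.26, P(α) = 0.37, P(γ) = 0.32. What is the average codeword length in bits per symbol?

2 bits/symbol

L̄ = Σ pᵢ·ℓᵢ = 0.05·2 + 0.26·2 + 0.37·2 + 0.32·2 = 2 bits/symbol.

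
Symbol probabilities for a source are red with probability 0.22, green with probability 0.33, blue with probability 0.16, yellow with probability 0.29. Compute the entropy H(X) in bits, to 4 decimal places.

H = −Σ pᵢ log₂ pᵢ.
−0.22·log₂(0.22) = 0.4806
−0.33·log₂(0.33) = 0.5278
−0.16·log₂(0.16) = 0.4230
−0.29·log₂(0.29) = 0.5179
Sum ≈ 1.9493 → 1.9493 bits.

1.9493 bits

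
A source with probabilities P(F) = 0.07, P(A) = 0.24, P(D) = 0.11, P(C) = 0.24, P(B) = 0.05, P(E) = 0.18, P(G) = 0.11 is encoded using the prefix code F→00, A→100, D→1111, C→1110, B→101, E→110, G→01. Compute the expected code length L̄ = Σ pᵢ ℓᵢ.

L̄ = Σ pᵢ·ℓᵢ = 0.07·2 + 0.24·3 + 0.11·4 + 0.24·4 + 0.05·3 + 0.18·3 + 0.11·2 = 3.17 bits/symbol.

3.17 bits/symbol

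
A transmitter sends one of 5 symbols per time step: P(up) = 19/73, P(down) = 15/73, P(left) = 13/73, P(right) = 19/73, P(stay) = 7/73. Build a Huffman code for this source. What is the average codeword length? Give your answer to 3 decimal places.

Repeatedly combine the two least-probable nodes; the expected code length is the sum of the merged weights.
merge 7/73 + 13/73 → 20/73
merge 15/73 + 19/73 → 34/73
merge 19/73 + 20/73 → 39/73
merge 34/73 + 39/73 → 1
L = 20/73 + 34/73 + 39/73 + 1 = 166/73 ≈ 2.274 bits/symbol.

2.274 bits/symbol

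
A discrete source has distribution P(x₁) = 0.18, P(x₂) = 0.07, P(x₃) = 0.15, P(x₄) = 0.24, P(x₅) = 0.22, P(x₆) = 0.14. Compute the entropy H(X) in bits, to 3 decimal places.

2.496 bits

H = −Σ pᵢ log₂ pᵢ.
−0.18·log₂(0.18) = 0.4453
−0.07·log₂(0.07) = 0.2686
−0.15·log₂(0.15) = 0.4105
−0.24·log₂(0.24) = 0.4941
−0.22·log₂(0.22) = 0.4806
−0.14·log₂(0.14) = 0.3971
Sum ≈ 2.4962 → 2.496 bits.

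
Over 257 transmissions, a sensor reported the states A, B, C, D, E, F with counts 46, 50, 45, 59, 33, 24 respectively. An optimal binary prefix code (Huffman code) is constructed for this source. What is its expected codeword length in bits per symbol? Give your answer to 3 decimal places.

Probabilities are the counts divided by 257.
Repeatedly combine the two least-probable nodes; the expected code length is the sum of the merged weights.
merge 24/257 + 33/257 → 57/257
merge 45/257 + 46/257 → 91/257
merge 50/257 + 57/257 → 107/257
merge 59/257 + 91/257 → 150/257
merge 107/257 + 150/257 → 1
L = 57/257 + 91/257 + 107/257 + 150/257 + 1 = 662/257 ≈ 2.576 bits/symbol.

2.576 bits/symbol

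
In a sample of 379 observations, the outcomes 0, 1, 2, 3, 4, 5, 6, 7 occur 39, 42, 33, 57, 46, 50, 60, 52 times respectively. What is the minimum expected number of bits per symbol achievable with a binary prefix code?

3 bits/symbol

Probabilities are the counts divided by 379.
Repeatedly combine the two least-probable nodes; the expected code length is the sum of the merged weights.
merge 33/379 + 39/379 → 72/379
merge 42/379 + 46/379 → 88/379
merge 50/379 + 52/379 → 102/379
merge 57/379 + 60/379 → 117/379
merge 72/379 + 88/379 → 160/379
merge 102/379 + 117/379 → 219/379
merge 160/379 + 219/379 → 1
L = 72/379 + 88/379 + 102/379 + 117/379 + 160/379 + 219/379 + 1 = 3 bits/symbol.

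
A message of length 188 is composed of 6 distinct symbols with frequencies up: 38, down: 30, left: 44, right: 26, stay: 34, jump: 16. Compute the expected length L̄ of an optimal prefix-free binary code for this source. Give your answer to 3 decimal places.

2.564 bits/symbol

Probabilities are the counts divided by 188.
Repeatedly combine the two least-probable nodes; the expected code length is the sum of the merged weights.
merge 4/47 + 13/94 → 21/94
merge 15/94 + 17/94 → 16/47
merge 19/94 + 21/94 → 20/47
merge 11/47 + 16/47 → 27/47
merge 20/47 + 27/47 → 1
L = 21/94 + 16/47 + 20/47 + 27/47 + 1 = 241/94 ≈ 2.564 bits/symbol.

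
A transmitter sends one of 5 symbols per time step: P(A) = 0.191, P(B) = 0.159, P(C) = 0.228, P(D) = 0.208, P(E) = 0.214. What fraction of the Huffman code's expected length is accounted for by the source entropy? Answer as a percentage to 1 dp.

Entropy H = −Σ p log₂ p ≈ 2.3115 bits.
Huffman merges: 159/1000+191/1000→7/20; 26/125+107/500→211/500; 57/250+7/20→289/500; 211/500+289/500→1. L = 47/20 ≈ 2.3500.
Efficiency = H/L = 2.3115/2.3500 = 98.4%.

98.4%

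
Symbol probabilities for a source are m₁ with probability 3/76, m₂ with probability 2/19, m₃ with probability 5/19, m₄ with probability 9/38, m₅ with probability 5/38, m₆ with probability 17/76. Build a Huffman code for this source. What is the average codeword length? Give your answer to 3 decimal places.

Repeatedly combine the two least-probable nodes; the expected code length is the sum of the merged weights.
merge 3/76 + 2/19 → 11/76
merge 5/38 + 11/76 → 21/76
merge 17/76 + 9/38 → 35/76
merge 5/19 + 21/76 → 41/76
merge 35/76 + 41/76 → 1
L = 11/76 + 21/76 + 35/76 + 41/76 + 1 = 46/19 ≈ 2.421 bits/symbol.

2.421 bits/symbol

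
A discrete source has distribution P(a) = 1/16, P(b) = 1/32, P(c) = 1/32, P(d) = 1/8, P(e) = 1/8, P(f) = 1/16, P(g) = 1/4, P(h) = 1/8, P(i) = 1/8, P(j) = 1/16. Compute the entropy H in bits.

Each probability is a power of 1/2, so log₂(1/p) is an integer.
H = Σ p·log₂(1/p) = 1/16·4 + 1/32·5 + 1/32·5 + 1/8·3 + 1/8·3 + 1/16·4 + 1/4·2 + 1/8·3 + 1/8·3 + 1/16·4 = 3.0625 bits.

3.0625 bits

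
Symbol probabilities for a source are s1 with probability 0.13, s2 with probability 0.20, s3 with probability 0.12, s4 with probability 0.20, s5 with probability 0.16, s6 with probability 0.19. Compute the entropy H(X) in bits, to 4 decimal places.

H = −Σ pᵢ log₂ pᵢ.
−0.13·log₂(0.13) = 0.3826
−0.20·log₂(0.20) = 0.4644
−0.12·log₂(0.12) = 0.3671
−0.20·log₂(0.20) = 0.4644
−0.16·log₂(0.16) = 0.4230
−0.19·log₂(0.19) = 0.4552
Sum ≈ 2.5567 → 2.5567 bits.

2.5567 bits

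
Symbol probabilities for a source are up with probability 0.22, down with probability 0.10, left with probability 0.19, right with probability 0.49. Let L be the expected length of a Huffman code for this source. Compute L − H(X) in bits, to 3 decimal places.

Entropy H = −Σ p log₂ p ≈ 1.7723 bits.
Huffman merges: 1/10+19/100→29/100; 11/50+29/100→51/100; 49/100+51/100→1. L = 9/5 ≈ 1.8000.
L − H = 1.8000 − 1.7723 = 0.028 bits.

0.028 bits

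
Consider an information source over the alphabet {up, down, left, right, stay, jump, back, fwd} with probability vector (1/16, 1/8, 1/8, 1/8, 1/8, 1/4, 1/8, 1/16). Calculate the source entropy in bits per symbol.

2.875 bits

Each probability is a power of 1/2, so log₂(1/p) is an integer.
H = Σ p·log₂(1/p) = 1/16·4 + 1/8·3 + 1/8·3 + 1/8·3 + 1/8·3 + 1/4·2 + 1/8·3 + 1/16·4 = 2.875 bits.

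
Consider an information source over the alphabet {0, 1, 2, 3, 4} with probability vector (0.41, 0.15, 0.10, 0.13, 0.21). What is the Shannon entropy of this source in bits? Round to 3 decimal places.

2.126 bits

H = −Σ pᵢ log₂ pᵢ.
−0.41·log₂(0.41) = 0.5274
−0.15·log₂(0.15) = 0.4105
−0.10·log₂(0.10) = 0.3322
−0.13·log₂(0.13) = 0.3826
−0.21·log₂(0.21) = 0.4728
Sum ≈ 2.1256 → 2.126 bits.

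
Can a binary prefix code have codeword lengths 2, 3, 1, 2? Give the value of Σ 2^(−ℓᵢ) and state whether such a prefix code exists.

1.125; no

With common denominator 2^3 = 8: Σ 2^(−ℓᵢ) = 2/8 + 1/8 + 4/8 + 2/8 = 9/8 = 1.125.
Kraft's inequality requires Σ ≤ 1; here Σ = 1.125 > 1, so no such prefix code exists.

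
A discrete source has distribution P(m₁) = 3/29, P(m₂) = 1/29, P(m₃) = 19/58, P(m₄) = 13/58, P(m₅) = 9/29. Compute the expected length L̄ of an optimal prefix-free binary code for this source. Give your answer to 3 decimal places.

Repeatedly combine the two least-probable nodes; the expected code length is the sum of the merged weights.
merge 1/29 + 3/29 → 4/29
merge 4/29 + 13/58 → 21/58
merge 9/29 + 19/58 → 37/58
merge 21/58 + 37/58 → 1
L = 4/29 + 21/58 + 37/58 + 1 = 62/29 ≈ 2.138 bits/symbol.

2.138 bits/symbol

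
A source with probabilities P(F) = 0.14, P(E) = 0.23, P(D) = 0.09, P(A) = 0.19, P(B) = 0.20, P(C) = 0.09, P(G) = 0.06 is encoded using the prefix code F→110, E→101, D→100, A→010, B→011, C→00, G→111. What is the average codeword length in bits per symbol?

L̄ = Σ pᵢ·ℓᵢ = 0.14·3 + 0.23·3 + 0.09·3 + 0.19·3 + 0.20·3 + 0.09·2 + 0.06·3 = 2.91 bits/symbol.

2.91 bits/symbol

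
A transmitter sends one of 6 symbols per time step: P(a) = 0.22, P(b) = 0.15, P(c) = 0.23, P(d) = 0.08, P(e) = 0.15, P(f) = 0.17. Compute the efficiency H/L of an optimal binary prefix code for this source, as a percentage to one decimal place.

Entropy H = −Σ p log₂ p ≈ 2.5154 bits.
Huffman merges: 2/25+3/20→23/100; 3/20+17/100→8/25; 11/50+23/100→9/20; 23/100+8/25→11/20; 9/20+11/20→1. L = 51/20 ≈ 2.5500.
Efficiency = H/L = 2.5154/2.5500 = 98.6%.

98.6%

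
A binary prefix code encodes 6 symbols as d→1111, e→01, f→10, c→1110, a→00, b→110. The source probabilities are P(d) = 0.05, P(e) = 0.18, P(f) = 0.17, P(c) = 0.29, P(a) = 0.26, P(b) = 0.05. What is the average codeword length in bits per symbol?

L̄ = Σ pᵢ·ℓᵢ = 0.05·4 + 0.18·2 + 0.17·2 + 0.29·4 + 0.26·2 + 0.05·3 = 2.73 bits/symbol.

2.73 bits/symbol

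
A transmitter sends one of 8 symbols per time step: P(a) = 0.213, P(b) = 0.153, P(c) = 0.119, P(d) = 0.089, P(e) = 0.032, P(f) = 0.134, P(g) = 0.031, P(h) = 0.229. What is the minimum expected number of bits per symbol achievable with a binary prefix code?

Repeatedly combine the two least-probable nodes; the expected code length is the sum of the merged weights.
merge 31/1000 + 4/125 → 63/1000
merge 63/1000 + 89/1000 → 19/125
merge 119/1000 + 67/500 → 253/1000
merge 19/125 + 153/1000 → 61/200
merge 213/1000 + 229/1000 → 221/500
merge 253/1000 + 61/200 → 279/500
merge 221/500 + 279/500 → 1
L = 63/1000 + 19/125 + 253/1000 + 61/200 + 221/500 + 279/500 + 1 = 2773/1000 = 2.773 bits/symbol.

2.773 bits/symbol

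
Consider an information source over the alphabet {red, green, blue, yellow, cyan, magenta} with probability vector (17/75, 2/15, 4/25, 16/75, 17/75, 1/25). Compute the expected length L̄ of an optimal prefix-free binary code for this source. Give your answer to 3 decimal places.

Repeatedly combine the two least-probable nodes; the expected code length is the sum of the merged weights.
merge 1/25 + 2/15 → 13/75
merge 4/25 + 13/75 → 1/3
merge 16/75 + 17/75 → 11/25
merge 17/75 + 1/3 → 14/25
merge 11/25 + 14/25 → 1
L = 13/75 + 1/3 + 11/25 + 14/25 + 1 = 188/75 ≈ 2.507 bits/symbol.

2.507 bits/symbol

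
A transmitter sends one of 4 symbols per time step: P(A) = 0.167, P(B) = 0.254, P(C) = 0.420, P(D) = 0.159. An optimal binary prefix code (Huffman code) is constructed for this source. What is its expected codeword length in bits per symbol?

1.906 bits/symbol

Repeatedly combine the two least-probable nodes; the expected code length is the sum of the merged weights.
merge 159/1000 + 167/1000 → 163/500
merge 127/500 + 163/500 → 29/50
merge 21/50 + 29/50 → 1
L = 163/500 + 29/50 + 1 = 953/500 = 1.906 bits/symbol.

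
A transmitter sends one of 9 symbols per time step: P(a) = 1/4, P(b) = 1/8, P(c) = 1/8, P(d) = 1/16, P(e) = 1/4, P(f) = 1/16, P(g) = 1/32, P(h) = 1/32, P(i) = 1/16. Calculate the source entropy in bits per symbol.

2.8125 bits

Each probability is a power of 1/2, so log₂(1/p) is an integer.
H = Σ p·log₂(1/p) = 1/4·2 + 1/8·3 + 1/8·3 + 1/16·4 + 1/4·2 + 1/16·4 + 1/32·5 + 1/32·5 + 1/16·4 = 2.8125 bits.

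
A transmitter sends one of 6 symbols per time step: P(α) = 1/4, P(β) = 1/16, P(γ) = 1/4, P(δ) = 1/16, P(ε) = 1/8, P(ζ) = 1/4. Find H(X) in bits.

Each probability is a power of 1/2, so log₂(1/p) is an integer.
H = Σ p·log₂(1/p) = 1/4·2 + 1/16·4 + 1/4·2 + 1/16·4 + 1/8·3 + 1/4·2 = 2.375 bits.

2.375 bits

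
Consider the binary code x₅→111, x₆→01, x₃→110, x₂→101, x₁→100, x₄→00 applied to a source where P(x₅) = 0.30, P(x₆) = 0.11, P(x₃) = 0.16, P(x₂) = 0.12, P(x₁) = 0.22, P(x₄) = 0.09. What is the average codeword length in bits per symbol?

2.8 bits/symbol

L̄ = Σ pᵢ·ℓᵢ = 0.30·3 + 0.11·2 + 0.16·3 + 0.12·3 + 0.22·3 + 0.09·2 = 2.8 bits/symbol.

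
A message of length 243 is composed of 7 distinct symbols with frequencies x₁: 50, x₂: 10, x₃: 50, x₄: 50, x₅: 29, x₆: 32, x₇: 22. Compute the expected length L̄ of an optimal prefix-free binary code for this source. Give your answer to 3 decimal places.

2.720 bits/symbol

Probabilities are the counts divided by 243.
Repeatedly combine the two least-probable nodes; the expected code length is the sum of the merged weights.
merge 10/243 + 22/243 → 32/243
merge 29/243 + 32/243 → 61/243
merge 32/243 + 50/243 → 82/243
merge 50/243 + 50/243 → 100/243
merge 61/243 + 82/243 → 143/243
merge 100/243 + 143/243 → 1
L = 32/243 + 61/243 + 82/243 + 100/243 + 143/243 + 1 = 661/243 ≈ 2.720 bits/symbol.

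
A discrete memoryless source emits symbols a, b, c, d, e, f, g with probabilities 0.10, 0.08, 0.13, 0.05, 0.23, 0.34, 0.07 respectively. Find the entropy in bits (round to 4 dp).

2.5078 bits

H = −Σ pᵢ log₂ pᵢ.
−0.10·log₂(0.10) = 0.3322
−0.08·log₂(0.08) = 0.2915
−0.13·log₂(0.13) = 0.3826
−0.05·log₂(0.05) = 0.2161
−0.23·log₂(0.23) = 0.4877
−0.34·log₂(0.34) = 0.5292
−0.07·log₂(0.07) = 0.2686
Sum ≈ 2.5078 → 2.5078 bits.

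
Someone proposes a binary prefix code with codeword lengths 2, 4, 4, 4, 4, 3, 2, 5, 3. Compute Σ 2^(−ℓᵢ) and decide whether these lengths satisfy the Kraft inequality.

1.03125; no

With common denominator 2^5 = 32: Σ 2^(−ℓᵢ) = 8/32 + 2/32 + 2/32 + 2/32 + 2/32 + 4/32 + 8/32 + 1/32 + 4/32 = 33/32 = 1.03125.
Kraft's inequality requires Σ ≤ 1; here Σ = 1.03125 > 1, so no such prefix code exists.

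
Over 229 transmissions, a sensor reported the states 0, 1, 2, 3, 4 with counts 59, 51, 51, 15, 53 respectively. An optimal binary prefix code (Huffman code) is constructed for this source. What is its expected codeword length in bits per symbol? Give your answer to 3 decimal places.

Probabilities are the counts divided by 229.
Repeatedly combine the two least-probable nodes; the expected code length is the sum of the merged weights.
merge 15/229 + 51/229 → 66/229
merge 51/229 + 53/229 → 104/229
merge 59/229 + 66/229 → 125/229
merge 104/229 + 125/229 → 1
L = 66/229 + 104/229 + 125/229 + 1 = 524/229 ≈ 2.288 bits/symbol.

2.288 bits/symbol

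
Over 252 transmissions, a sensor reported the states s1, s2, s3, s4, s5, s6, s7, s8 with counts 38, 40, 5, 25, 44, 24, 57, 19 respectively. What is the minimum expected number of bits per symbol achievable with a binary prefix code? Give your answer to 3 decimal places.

2.869 bits/symbol

Probabilities are the counts divided by 252.
Repeatedly combine the two least-probable nodes; the expected code length is the sum of the merged weights.
merge 5/252 + 19/252 → 2/21
merge 2/21 + 2/21 → 4/21
merge 25/252 + 19/126 → 1/4
merge 10/63 + 11/63 → 1/3
merge 4/21 + 19/84 → 5/12
merge 1/4 + 1/3 → 7/12
merge 5/12 + 7/12 → 1
L = 2/21 + 4/21 + 1/4 + 1/3 + 5/12 + 7/12 + 1 = 241/84 ≈ 2.869 bits/symbol.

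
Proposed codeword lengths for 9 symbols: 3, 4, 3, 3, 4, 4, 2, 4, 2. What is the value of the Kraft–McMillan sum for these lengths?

1.125

With common denominator 2^4 = 16: Σ 2^(−ℓᵢ) = 2/16 + 1/16 + 2/16 + 2/16 + 1/16 + 1/16 + 4/16 + 1/16 + 4/16 = 18/16 = 1.125.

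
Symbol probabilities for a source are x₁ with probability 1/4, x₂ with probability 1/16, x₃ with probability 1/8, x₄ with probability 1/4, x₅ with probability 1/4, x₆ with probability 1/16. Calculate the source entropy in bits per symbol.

Each probability is a power of 1/2, so log₂(1/p) is an integer.
H = Σ p·log₂(1/p) = 1/4·2 + 1/16·4 + 1/8·3 + 1/4·2 + 1/4·2 + 1/16·4 = 2.375 bits.

2.375 bits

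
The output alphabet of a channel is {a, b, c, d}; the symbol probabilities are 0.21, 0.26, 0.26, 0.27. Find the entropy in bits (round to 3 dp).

H = −Σ pᵢ log₂ pᵢ.
−0.21·log₂(0.21) = 0.4728
−0.26·log₂(0.26) = 0.5053
−0.26·log₂(0.26) = 0.5053
−0.27·log₂(0.27) = 0.5100
Sum ≈ 1.9934 → 1.993 bits.

1.993 bits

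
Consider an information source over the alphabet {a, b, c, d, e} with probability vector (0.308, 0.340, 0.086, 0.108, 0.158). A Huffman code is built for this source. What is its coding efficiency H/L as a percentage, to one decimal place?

96.8%

Entropy H = −Σ p log₂ p ≈ 2.1242 bits.
Huffman merges: 43/500+27/250→97/500; 79/500+97/500→44/125; 77/250+17/50→81/125; 44/125+81/125→1. L = 1097/500 ≈ 2.1940.
Efficiency = H/L = 2.1242/2.1940 = 96.8%.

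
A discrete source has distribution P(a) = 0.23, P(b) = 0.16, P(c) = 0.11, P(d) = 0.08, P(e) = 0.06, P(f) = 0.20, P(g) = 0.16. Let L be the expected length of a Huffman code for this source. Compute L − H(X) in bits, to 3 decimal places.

Entropy H = −Σ p log₂ p ≈ 2.6834 bits.
Huffman merges: 3/50+2/25→7/50; 11/100+7/50→1/4; 4/25+4/25→8/25; 1/5+23/100→43/100; 1/4+8/25→57/100; 43/100+57/100→1. L = 271/100 ≈ 2.7100.
L − H = 2.7100 − 2.6834 = 0.027 bits.

0.027 bits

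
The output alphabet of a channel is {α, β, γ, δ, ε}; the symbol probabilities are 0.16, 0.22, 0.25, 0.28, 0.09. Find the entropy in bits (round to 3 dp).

H = −Σ pᵢ log₂ pᵢ.
−0.16·log₂(0.16) = 0.4230
−0.22·log₂(0.22) = 0.4806
−0.25·log₂(0.25) = 0.5000
−0.28·log₂(0.28) = 0.5142
−0.09·log₂(0.09) = 0.3127
Sum ≈ 2.2305 → 2.230 bits.

2.230 bits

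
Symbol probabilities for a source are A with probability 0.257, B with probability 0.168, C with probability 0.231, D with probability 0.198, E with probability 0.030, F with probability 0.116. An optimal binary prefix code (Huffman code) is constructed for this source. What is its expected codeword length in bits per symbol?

Repeatedly combine the two least-probable nodes; the expected code length is the sum of the merged weights.
merge 3/100 + 29/250 → 73/500
merge 73/500 + 21/125 → 157/500
merge 99/500 + 231/1000 → 429/1000
merge 257/1000 + 157/500 → 571/1000
merge 429/1000 + 571/1000 → 1
L = 73/500 + 157/500 + 429/1000 + 571/1000 + 1 = 123/50 = 2.46 bits/symbol.

2.46 bits/symbol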